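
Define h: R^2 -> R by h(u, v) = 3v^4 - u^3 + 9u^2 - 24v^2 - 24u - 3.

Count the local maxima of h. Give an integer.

1

h separates as a function of u plus a function of v, so ∇h=0 decouples.
∂h/∂u = -3(u - 4)(u - 2) = 0 at u ∈ {2, 4}; ∂h/∂v = 12v(v - 2)(v + 2) = 0 at v ∈ {-2, 0, 2}.
The Hessian is diagonal: diag(h_uu, h_vv). Second derivatives: h_uu(2)=6, h_uu(4)=-6; h_vv(-2)=96, h_vv(0)=-48, h_vv(2)=96.
Local maxima occur where both diagonal entries negative: (4, 0). Count: 1.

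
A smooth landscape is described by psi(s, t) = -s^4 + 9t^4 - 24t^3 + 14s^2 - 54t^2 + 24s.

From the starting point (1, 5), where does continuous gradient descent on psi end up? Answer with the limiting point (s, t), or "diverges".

psi is separable, so gradient descent decouples: s follows -∂psi/∂s, t follows -∂psi/∂t.
∂psi/∂s = -4(s - 3)(s + 1)(s + 2); at s=1 this is 48, so s decreases.
∂psi/∂t = 36t(t - 3)(t + 1); at t=5 this is 2160, so t decreases.
s converges to its nearest critical value -1 (a local min of the s-part); t converges to 3. The iterate converges to (-1, 3).

(-1, 3)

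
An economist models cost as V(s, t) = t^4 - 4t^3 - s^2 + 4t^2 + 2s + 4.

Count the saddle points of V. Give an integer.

2

V separates as a function of s plus a function of t, so ∇V=0 decouples.
∂V/∂s = -2(s - 1) = 0 at s ∈ {1}; ∂V/∂t = 4t(t - 2)(t - 1) = 0 at t ∈ {0, 1, 2}.
The Hessian is diagonal: diag(V_ss, V_tt). Second derivatives: V_ss(1)=-2; V_tt(0)=8, V_tt(1)=-4, V_tt(2)=8.
Saddle points occur where the two diagonal entries have opposite signs: (1, 0), (1, 2). Count: 2.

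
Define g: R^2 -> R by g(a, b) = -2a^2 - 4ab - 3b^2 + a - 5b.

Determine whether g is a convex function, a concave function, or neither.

concave

g is quadratic, so its Hessian is the constant matrix H = [[-4, -4], [-4, -6]].
det(H) = 8, tr(H) = -10.
det(H) > 0 and tr(H) < 0, so H is negative definite everywhere: concave.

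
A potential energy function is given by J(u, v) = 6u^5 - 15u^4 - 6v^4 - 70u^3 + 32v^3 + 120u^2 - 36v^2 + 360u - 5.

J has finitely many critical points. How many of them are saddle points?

6

J separates as a function of u plus a function of v, so ∇J=0 decouples.
∂J/∂u = 30(u - 3)(u - 2)(u + 1)(u + 2) = 0 at u ∈ {-2, -1, 2, 3}; ∂J/∂v = -24v(v - 3)(v - 1) = 0 at v ∈ {0, 1, 3}.
The Hessian is diagonal: diag(J_uu, J_vv). Second derivatives: J_uu(-2)=-600, J_uu(-1)=360, J_uu(2)=-360, J_uu(3)=600; J_vv(0)=-72, J_vv(1)=48, J_vv(3)=-144.
Saddle points occur where the two diagonal entries have opposite signs: (-2, 1), (-1, 0), (-1, 3), (2, 1), (3, 0), (3, 3). Count: 6.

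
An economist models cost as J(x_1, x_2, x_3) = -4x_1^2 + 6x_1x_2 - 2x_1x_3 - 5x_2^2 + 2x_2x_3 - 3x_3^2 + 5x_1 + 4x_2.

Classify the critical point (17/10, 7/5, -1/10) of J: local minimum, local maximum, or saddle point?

local maximum

The Hessian is constant: H = [[-8, 6, -2], [6, -10, 2], [-2, 2, -6]].
Leading principal minors: Δ₁ = -8, Δ₂ = 44, Δ₃ = -240.
The minors alternate sign starting negative (−, +, −), so H is negative definite: a local maximum.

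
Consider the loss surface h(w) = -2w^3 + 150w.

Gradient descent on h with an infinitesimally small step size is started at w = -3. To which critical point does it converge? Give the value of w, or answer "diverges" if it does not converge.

h'(w) = -6(w - 5)(w + 5), so h'(-3) = 96.
Gradient descent moves in the -h' direction, i.e. w is decreasing.
The nearest critical point in that direction is w = -5, where h'' = 60 > 0 (a local minimum). The iterate converges there.

-5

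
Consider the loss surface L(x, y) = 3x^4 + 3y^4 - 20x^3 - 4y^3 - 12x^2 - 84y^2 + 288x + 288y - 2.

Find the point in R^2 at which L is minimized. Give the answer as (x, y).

(-2, -4)

L(x,y) separates as P(x) + Q(y) − 2, so its minimum is min P + min Q − 2.
P'(x) = 12(x - 4)(x - 3)(x + 2) vanishes at x ∈ {-2, 3, 4}; Q'(y) = 12(y - 3)(y - 2)(y + 4) vanishes at y ∈ {-4, 2, 3}.
Local minima of P (where P''>0): P(-2)=-416, P(4)=448. Local minima of Q: Q(-4)=-1472, Q(3)=243.
So the global minimum of L is P(-2) + Q(-4) − 2 = -416 − 1472 − 2 = -1890, attained at (-2, -4).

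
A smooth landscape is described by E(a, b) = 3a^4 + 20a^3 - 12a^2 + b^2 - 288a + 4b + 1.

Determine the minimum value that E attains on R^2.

-419

E(a,b) separates as P(a) + Q(b) + 1, so its minimum is min P + min Q + 1.
P'(a) = 12(a - 2)(a + 3)(a + 4) vanishes at a ∈ {-4, -3, 2}; Q'(b) = 2b + 4 vanishes at b ∈ {-2}.
Local minima of P (where P''>0): P(-4)=448, P(2)=-416. Local minima of Q: Q(-2)=-4.
So the global minimum of E is P(2) + Q(-2) + 1 = -416 − 4 + 1 = -419, attained at (2, -2).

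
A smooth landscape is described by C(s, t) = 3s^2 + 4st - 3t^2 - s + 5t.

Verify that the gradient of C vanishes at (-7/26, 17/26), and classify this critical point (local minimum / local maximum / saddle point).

∇C = (6s + 4t - 1, 4s - 6t + 5); substituting (-7/26, 17/26) gives ∇C = (0, 0), so (-7/26, 17/26) is indeed a critical point.
The Hessian of C is constant: H = [[6, 4], [4, -6]].
det(H) = 6·(-6) − 4² = -52.
Since det(H) < 0, H is indefinite and the critical point is a saddle point.

saddle point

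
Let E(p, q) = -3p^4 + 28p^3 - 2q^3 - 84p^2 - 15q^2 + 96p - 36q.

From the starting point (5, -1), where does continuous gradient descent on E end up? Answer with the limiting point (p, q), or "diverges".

E is separable, so gradient descent decouples: p follows -∂E/∂p, q follows -∂E/∂q.
∂E/∂p = -12(p - 4)(p - 2)(p - 1); at p=5 this is -144, so p increases.
∂E/∂q = -6(q + 2)(q + 3); at q=-1 this is -12, so q increases.
The p-coordinate has no critical point in that direction and runs off to infinity.

diverges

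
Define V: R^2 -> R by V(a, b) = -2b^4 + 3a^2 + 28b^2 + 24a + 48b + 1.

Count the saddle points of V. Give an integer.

V separates as a function of a plus a function of b, so ∇V=0 decouples.
∂V/∂a = 6(a + 4) = 0 at a ∈ {-4}; ∂V/∂b = -8(b - 3)(b + 1)(b + 2) = 0 at b ∈ {-2, -1, 3}.
The Hessian is diagonal: diag(V_aa, V_bb). Second derivatives: V_aa(-4)=6; V_bb(-2)=-40, V_bb(-1)=32, V_bb(3)=-160.
Saddle points occur where the two diagonal entries have opposite signs: (-4, -2), (-4, 3). Count: 2.

2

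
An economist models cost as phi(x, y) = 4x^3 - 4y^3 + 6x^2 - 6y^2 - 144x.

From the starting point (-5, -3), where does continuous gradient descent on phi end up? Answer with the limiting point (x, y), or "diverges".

phi is separable, so gradient descent decouples: x follows -∂phi/∂x, y follows -∂phi/∂y.
∂phi/∂x = 12(x - 3)(x + 4); at x=-5 this is 96, so x decreases.
∂phi/∂y = -12y(y + 1); at y=-3 this is -72, so y increases.
The x-coordinate has no critical point in that direction and runs off to infinity.

diverges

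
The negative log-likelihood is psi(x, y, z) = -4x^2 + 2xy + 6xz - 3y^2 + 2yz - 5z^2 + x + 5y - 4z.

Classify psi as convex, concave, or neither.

psi is quadratic, so its Hessian is the constant matrix H = [[-8, 2, 6], [2, -6, 2], [6, 2, -10]].
Leading principal minors: -8, 44, -144.
Signs alternate −, +, − ⇒ H ≺ 0 ⇒ concave.

concave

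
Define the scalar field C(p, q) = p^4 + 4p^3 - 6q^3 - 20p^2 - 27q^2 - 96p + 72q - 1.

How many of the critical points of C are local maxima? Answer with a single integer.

C separates as a function of p plus a function of q, so ∇C=0 decouples.
∂C/∂p = 4(p - 3)(p + 2)(p + 4) = 0 at p ∈ {-4, -2, 3}; ∂C/∂q = -18(q - 1)(q + 4) = 0 at q ∈ {-4, 1}.
The Hessian is diagonal: diag(C_pp, C_qq). Second derivatives: C_pp(-4)=56, C_pp(-2)=-40, C_pp(3)=140; C_qq(-4)=90, C_qq(1)=-90.
Local maxima occur where both diagonal entries negative: (-2, 1). Count: 1.

1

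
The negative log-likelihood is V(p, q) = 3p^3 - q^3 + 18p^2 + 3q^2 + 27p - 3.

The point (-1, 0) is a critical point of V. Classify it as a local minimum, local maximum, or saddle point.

local minimum

The mixed partial ∂²V/∂p∂q is 0, so the Hessian at any point is diag(V_pp, V_qq) = diag(18(p + 2), 6(-q + 1)).
At (-1, 0): H = diag(18, 6).
Both eigenvalues are positive, so H is positive definite: a local minimum.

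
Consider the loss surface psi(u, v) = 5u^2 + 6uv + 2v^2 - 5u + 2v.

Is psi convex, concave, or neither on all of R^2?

convex

psi is quadratic, so its Hessian is the constant matrix H = [[10, 6], [6, 4]].
det(H) = 4, tr(H) = 14.
det(H) > 0 and tr(H) > 0, so H is positive definite everywhere: convex.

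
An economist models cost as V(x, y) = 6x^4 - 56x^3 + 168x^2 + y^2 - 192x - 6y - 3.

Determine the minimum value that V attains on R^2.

V(x,y) separates as P(x) + Q(y) − 3, so its minimum is min P + min Q − 3.
P'(x) = 24(x - 4)(x - 2)(x - 1) vanishes at x ∈ {1, 2, 4}; Q'(y) = 2y - 6 vanishes at y ∈ {3}.
Local minima of P (where P''>0): P(1)=-74, P(4)=-128. Local minima of Q: Q(3)=-9.
So the global minimum of V is P(4) + Q(3) − 3 = -128 − 9 − 3 = -140, attained at (4, 3).

-140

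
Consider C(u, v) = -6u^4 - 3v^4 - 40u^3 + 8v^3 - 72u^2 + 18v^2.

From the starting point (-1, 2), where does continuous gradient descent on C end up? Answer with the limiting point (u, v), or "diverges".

(-2, 0)

C is separable, so gradient descent decouples: u follows -∂C/∂u, v follows -∂C/∂v.
∂C/∂u = -24u(u + 2)(u + 3); at u=-1 this is 48, so u decreases.
∂C/∂v = -12v(v - 3)(v + 1); at v=2 this is 72, so v decreases.
u converges to its nearest critical value -2 (a local min of the u-part); v converges to 0. The iterate converges to (-2, 0).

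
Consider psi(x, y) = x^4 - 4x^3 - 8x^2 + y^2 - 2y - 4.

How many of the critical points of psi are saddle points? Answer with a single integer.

psi separates as a function of x plus a function of y, so ∇psi=0 decouples.
∂psi/∂x = 4x(x - 4)(x + 1) = 0 at x ∈ {-1, 0, 4}; ∂psi/∂y = 2(y - 1) = 0 at y ∈ {1}.
The Hessian is diagonal: diag(psi_xx, psi_yy). Second derivatives: psi_xx(-1)=20, psi_xx(0)=-16, psi_xx(4)=80; psi_yy(1)=2.
Saddle points occur where the two diagonal entries have opposite signs: (0, 1). Count: 1.

1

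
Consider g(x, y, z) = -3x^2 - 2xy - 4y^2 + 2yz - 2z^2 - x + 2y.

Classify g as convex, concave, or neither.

g is quadratic, so its Hessian is the constant matrix H = [[-6, -2, 0], [-2, -8, 2], [0, 2, -4]].
Leading principal minors: -6, 44, -152.
Signs alternate −, +, − ⇒ H ≺ 0 ⇒ concave.

concave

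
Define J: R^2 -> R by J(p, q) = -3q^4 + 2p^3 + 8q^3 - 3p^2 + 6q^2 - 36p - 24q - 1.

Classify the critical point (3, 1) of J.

local minimum

The mixed partial ∂²J/∂p∂q is 0, so the Hessian at any point is diag(J_pp, J_qq) = diag(6(2p - 1), 12(-3q^2 + 4q + 1)).
At (3, 1): H = diag(30, 24).
Both eigenvalues are positive, so H is positive definite: a local minimum.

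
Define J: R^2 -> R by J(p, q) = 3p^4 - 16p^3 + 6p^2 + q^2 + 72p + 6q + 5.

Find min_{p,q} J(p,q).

J(p,q) separates as A(p) + B(q) + 5, so its minimum is min A + min B + 5.
A'(p) = 12(p - 3)(p - 2)(p + 1) vanishes at p ∈ {-1, 2, 3}; B'(q) = 2q + 6 vanishes at q ∈ {-3}.
Local minima of A (where A''>0): A(-1)=-47, A(3)=81. Local minima of B: B(-3)=-9.
So the global minimum of J is A(-1) + B(-3) + 5 = -47 − 9 + 5 = -51, attained at (-1, -3).

-51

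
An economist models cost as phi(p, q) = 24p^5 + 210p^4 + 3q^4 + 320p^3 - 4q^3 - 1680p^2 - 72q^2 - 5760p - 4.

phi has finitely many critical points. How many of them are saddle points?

phi separates as a function of p plus a function of q, so ∇phi=0 decouples.
∂phi/∂p = 120(p - 2)(p + 2)(p + 3)(p + 4) = 0 at p ∈ {-4, -3, -2, 2}; ∂phi/∂q = 12q(q - 4)(q + 3) = 0 at q ∈ {-3, 0, 4}.
The Hessian is diagonal: diag(phi_pp, phi_qq). Second derivatives: phi_pp(-4)=-1440, phi_pp(-3)=600, phi_pp(-2)=-960, phi_pp(2)=14400; phi_qq(-3)=252, phi_qq(0)=-144, phi_qq(4)=336.
Saddle points occur where the two diagonal entries have opposite signs: (-4, -3), (-4, 4), (-3, 0), (-2, -3), (-2, 4), (2, 0). Count: 6.

6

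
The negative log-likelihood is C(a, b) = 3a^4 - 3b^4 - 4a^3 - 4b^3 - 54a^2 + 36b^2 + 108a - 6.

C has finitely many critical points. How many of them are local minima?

2

C separates as a function of a plus a function of b, so ∇C=0 decouples.
∂C/∂a = 12(a - 3)(a - 1)(a + 3) = 0 at a ∈ {-3, 1, 3}; ∂C/∂b = -12b(b - 2)(b + 3) = 0 at b ∈ {-3, 0, 2}.
The Hessian is diagonal: diag(C_aa, C_bb). Second derivatives: C_aa(-3)=288, C_aa(1)=-96, C_aa(3)=144; C_bb(-3)=-180, C_bb(0)=72, C_bb(2)=-120.
Local minima occur where both diagonal entries positive: (-3, 0), (3, 0). Count: 2.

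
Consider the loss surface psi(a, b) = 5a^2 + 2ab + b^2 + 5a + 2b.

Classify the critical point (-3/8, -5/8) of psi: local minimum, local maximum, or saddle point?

local minimum

The Hessian of psi is constant: H = [[10, 2], [2, 2]].
det(H) = 10·2 − 2² = 16.
det(H) > 0 and tr(H) = 12 > 0, so H is positive definite and the point is a local minimum.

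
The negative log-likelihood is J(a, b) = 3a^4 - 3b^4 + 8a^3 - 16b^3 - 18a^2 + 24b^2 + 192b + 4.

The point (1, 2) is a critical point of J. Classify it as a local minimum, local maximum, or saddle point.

The mixed partial ∂²J/∂a∂b is 0, so the Hessian at any point is diag(J_aa, J_bb) = diag(12(3a^2 + 4a - 3), 12(-3b^2 - 8b + 4)).
At (1, 2): H = diag(48, -288).
The eigenvalues have opposite signs, so H is indefinite: a saddle point.

saddle point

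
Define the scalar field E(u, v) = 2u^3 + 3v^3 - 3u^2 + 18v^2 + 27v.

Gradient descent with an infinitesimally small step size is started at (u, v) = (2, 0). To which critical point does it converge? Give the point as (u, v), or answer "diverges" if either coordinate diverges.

(1, -1)

E is separable, so gradient descent decouples: u follows -∂E/∂u, v follows -∂E/∂v.
∂E/∂u = 6u(u - 1); at u=2 this is 12, so u decreases.
∂E/∂v = 9(v + 1)(v + 3); at v=0 this is 27, so v decreases.
u converges to its nearest critical value 1 (a local min of the u-part); v converges to -1. The iterate converges to (1, -1).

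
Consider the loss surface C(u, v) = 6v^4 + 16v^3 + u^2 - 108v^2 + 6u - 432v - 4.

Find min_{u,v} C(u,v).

C(u,v) separates as P(u) + Q(v) − 4, so its minimum is min P + min Q − 4.
P'(u) = 2u + 6 vanishes at u ∈ {-3}; Q'(v) = 24(v - 3)(v + 2)(v + 3) vanishes at v ∈ {-3, -2, 3}.
Local minima of P (where P''>0): P(-3)=-9. Local minima of Q: Q(-3)=378, Q(3)=-1350.
So the global minimum of C is P(-3) + Q(3) − 4 = -9 − 1350 − 4 = -1363, attained at (-3, 3).

-1363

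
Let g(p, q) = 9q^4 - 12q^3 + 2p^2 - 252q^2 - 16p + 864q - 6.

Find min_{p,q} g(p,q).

-4454

g(p,q) separates as A(p) + B(q) − 6, so its minimum is min A + min B − 6.
A'(p) = 4p - 16 vanishes at p ∈ {4}; B'(q) = 36(q - 3)(q - 2)(q + 4) vanishes at q ∈ {-4, 2, 3}.
Local minima of A (where A''>0): A(4)=-32. Local minima of B: B(-4)=-4416, B(3)=729.
So the global minimum of g is A(4) + B(-4) − 6 = -32 − 4416 − 6 = -4454, attained at (4, -4).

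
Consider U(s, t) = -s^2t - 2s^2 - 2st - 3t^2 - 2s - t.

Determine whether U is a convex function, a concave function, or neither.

The term -s^2t is cubic, so the Hessian is not constant.
∂²U/∂s² = -2t - 4, which takes both signs as t varies (negative for sufficiently large t). A diagonal entry of the Hessian changing sign means the Hessian is neither positive- nor negative-semidefinite on all of R^2.

neither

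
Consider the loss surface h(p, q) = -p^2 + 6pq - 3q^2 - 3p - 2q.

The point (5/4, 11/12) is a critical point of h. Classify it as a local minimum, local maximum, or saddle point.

saddle point

The Hessian of h is constant: H = [[-2, 6], [6, -6]].
det(H) = (-2)·(-6) − 6² = -24.
Since det(H) < 0, H is indefinite and the critical point is a saddle point.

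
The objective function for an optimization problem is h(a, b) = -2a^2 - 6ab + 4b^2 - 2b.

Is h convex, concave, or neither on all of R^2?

neither

h is quadratic, so its Hessian is the constant matrix H = [[-4, -6], [-6, 8]].
det(H) = -68, tr(H) = 4.
det(H) < 0, so H is indefinite: neither convex nor concave.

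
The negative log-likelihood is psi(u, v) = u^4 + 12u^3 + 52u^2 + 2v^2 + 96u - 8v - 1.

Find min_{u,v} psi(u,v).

-73

psi(u,v) separates as P(u) + Q(v) − 1, so its minimum is min P + min Q − 1.
P'(u) = 4(u + 2)(u + 3)(u + 4) vanishes at u ∈ {-4, -3, -2}; Q'(v) = 4v - 8 vanishes at v ∈ {2}.
Local minima of P (where P''>0): P(-4)=-64, P(-2)=-64. Local minima of Q: Q(2)=-8.
So the global minimum of psi is P(-4) + Q(2) − 1 = -64 − 8 − 1 = -73, attained at (-4, 2).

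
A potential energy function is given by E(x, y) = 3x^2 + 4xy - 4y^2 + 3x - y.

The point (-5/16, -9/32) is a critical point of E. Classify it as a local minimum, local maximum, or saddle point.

saddle point

The Hessian of E is constant: H = [[6, 4], [4, -8]].
det(H) = 6·(-8) − 4² = -64.
Since det(H) < 0, H is indefinite and the critical point is a saddle point.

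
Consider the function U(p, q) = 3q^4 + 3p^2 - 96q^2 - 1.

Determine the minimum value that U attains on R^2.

U(p,q) separates as A(p) + B(q) − 1, so its minimum is min A + min B − 1.
A'(p) = 6p vanishes at p ∈ {0}; B'(q) = 12q(q - 4)(q + 4) vanishes at q ∈ {-4, 0, 4}.
Local minima of A (where A''>0): A(0)=0. Local minima of B: B(-4)=-768, B(4)=-768.
So the global minimum of U is A(0) + B(-4) − 1 = 0 − 768 − 1 = -769, attained at (0, -4).

-769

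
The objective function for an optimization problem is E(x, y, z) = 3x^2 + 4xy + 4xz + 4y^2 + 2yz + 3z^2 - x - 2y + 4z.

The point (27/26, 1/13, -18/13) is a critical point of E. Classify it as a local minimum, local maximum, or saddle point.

local minimum

The Hessian is constant: H = [[6, 4, 4], [4, 8, 2], [4, 2, 6]].
Leading principal minors: Δ₁ = 6, Δ₂ = 32, Δ₃ = 104.
All leading minors are positive, so H is positive definite: a local minimum.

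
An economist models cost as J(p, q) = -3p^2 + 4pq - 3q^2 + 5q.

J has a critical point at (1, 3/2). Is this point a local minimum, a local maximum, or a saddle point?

The Hessian of J is constant: H = [[-6, 4], [4, -6]].
det(H) = (-6)·(-6) − 4² = 20.
det(H) > 0 and tr(H) = -12 < 0, so H is negative definite and the point is a local maximum.

local maximum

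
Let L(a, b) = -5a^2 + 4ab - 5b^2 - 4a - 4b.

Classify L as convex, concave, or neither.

concave

L is quadratic, so its Hessian is the constant matrix H = [[-10, 4], [4, -10]].
det(H) = 84, tr(H) = -20.
det(H) > 0 and tr(H) < 0, so H is negative definite everywhere: concave.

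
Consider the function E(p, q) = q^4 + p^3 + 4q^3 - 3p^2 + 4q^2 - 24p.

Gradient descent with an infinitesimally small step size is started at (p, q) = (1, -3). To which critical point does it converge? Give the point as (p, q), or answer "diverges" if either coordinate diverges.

(4, -2)

E is separable, so gradient descent decouples: p follows -∂E/∂p, q follows -∂E/∂q.
∂E/∂p = 3(p - 4)(p + 2); at p=1 this is -27, so p increases.
∂E/∂q = 4q(q + 1)(q + 2); at q=-3 this is -24, so q increases.
p converges to its nearest critical value 4 (a local min of the p-part); q converges to -2. The iterate converges to (4, -2).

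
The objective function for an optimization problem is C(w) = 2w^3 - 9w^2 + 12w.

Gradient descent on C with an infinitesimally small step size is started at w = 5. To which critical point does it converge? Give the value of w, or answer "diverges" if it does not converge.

2

C'(w) = 6(w - 2)(w - 1), so C'(5) = 72.
Gradient descent moves in the -C' direction, i.e. w is decreasing.
The nearest critical point in that direction is w = 2, where C'' = 6 > 0 (a local minimum). The iterate converges there.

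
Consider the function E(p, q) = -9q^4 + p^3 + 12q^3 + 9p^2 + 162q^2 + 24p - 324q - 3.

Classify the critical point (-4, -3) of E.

The mixed partial ∂²E/∂p∂q is 0, so the Hessian at any point is diag(E_pp, E_qq) = diag(6(p + 3), 36(-3q^2 + 2q + 9)).
At (-4, -3): H = diag(-6, -864).
Both eigenvalues are negative, so H is negative definite: a local maximum.

local maximum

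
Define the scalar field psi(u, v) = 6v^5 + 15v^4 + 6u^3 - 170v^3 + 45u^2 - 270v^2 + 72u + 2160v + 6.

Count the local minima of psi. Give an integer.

2

psi separates as a function of u plus a function of v, so ∇psi=0 decouples.
∂psi/∂u = 18(u + 1)(u + 4) = 0 at u ∈ {-4, -1}; ∂psi/∂v = 30(v - 3)(v - 2)(v + 3)(v + 4) = 0 at v ∈ {-4, -3, 2, 3}.
The Hessian is diagonal: diag(psi_uu, psi_vv). Second derivatives: psi_uu(-4)=-54, psi_uu(-1)=54; psi_vv(-4)=-1260, psi_vv(-3)=900, psi_vv(2)=-900, psi_vv(3)=1260.
Local minima occur where both diagonal entries positive: (-1, -3), (-1, 3). Count: 2.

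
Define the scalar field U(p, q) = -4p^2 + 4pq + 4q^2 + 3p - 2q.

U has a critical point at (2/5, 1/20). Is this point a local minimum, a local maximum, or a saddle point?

saddle point

The Hessian of U is constant: H = [[-8, 4], [4, 8]].
det(H) = (-8)·8 − 4² = -80.
Since det(H) < 0, H is indefinite and the critical point is a saddle point.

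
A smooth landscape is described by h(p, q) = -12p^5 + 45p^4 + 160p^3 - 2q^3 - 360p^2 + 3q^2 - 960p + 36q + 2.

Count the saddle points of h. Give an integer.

4

h separates as a function of p plus a function of q, so ∇h=0 decouples.
∂h/∂p = -60(p - 4)(p - 2)(p + 1)(p + 2) = 0 at p ∈ {-2, -1, 2, 4}; ∂h/∂q = -6(q - 3)(q + 2) = 0 at q ∈ {-2, 3}.
The Hessian is diagonal: diag(h_pp, h_qq). Second derivatives: h_pp(-2)=1440, h_pp(-1)=-900, h_pp(2)=1440, h_pp(4)=-3600; h_qq(-2)=30, h_qq(3)=-30.
Saddle points occur where the two diagonal entries have opposite signs: (-2, 3), (-1, -2), (2, 3), (4, -2). Count: 4.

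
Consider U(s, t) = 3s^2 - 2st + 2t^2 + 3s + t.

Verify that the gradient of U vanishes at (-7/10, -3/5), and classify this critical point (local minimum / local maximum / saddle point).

local minimum

∇U = (6s - 2t + 3, -2s + 4t + 1); substituting (-7/10, -3/5) gives ∇U = (0, 0), so (-7/10, -3/5) is indeed a critical point.
The Hessian of U is constant: H = [[6, -2], [-2, 4]].
det(H) = 6·4 − (-2)² = 20.
det(H) > 0 and tr(H) = 10 > 0, so H is positive definite and the point is a local minimum.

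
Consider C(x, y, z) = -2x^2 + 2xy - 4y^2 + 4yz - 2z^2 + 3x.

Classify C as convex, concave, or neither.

concave

C is quadratic, so its Hessian is the constant matrix H = [[-4, 2, 0], [2, -8, 4], [0, 4, -4]].
Leading principal minors: -4, 28, -48.
Signs alternate −, +, − ⇒ H ≺ 0 ⇒ concave.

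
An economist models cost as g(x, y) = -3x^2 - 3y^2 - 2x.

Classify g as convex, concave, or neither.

g is quadratic, so its Hessian is the constant matrix H = [[-6, 0], [0, -6]].
det(H) = 36, tr(H) = -12.
det(H) > 0 and tr(H) < 0, so H is negative definite everywhere: concave.

concave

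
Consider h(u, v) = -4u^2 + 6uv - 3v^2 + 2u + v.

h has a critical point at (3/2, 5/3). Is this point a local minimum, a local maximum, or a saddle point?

local maximum

The Hessian of h is constant: H = [[-8, 6], [6, -6]].
det(H) = (-8)·(-6) − 6² = 12.
det(H) > 0 and tr(H) = -14 < 0, so H is negative definite and the point is a local maximum.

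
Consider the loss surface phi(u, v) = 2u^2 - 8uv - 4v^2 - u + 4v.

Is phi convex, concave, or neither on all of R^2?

neither

phi is quadratic, so its Hessian is the constant matrix H = [[4, -8], [-8, -8]].
det(H) = -96, tr(H) = -4.
det(H) < 0, so H is indefinite: neither convex nor concave.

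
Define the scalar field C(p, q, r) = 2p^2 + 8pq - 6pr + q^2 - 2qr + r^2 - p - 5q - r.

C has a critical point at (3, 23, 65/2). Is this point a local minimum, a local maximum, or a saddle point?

saddle point

The Hessian is constant: H = [[4, 8, -6], [8, 2, -2], [-6, -2, 2]].
Leading principal minors: Δ₁ = 4, Δ₂ = -56, Δ₃ = -8.
The minors fit neither the all-positive nor the alternating-sign pattern, so H is indefinite: a saddle point.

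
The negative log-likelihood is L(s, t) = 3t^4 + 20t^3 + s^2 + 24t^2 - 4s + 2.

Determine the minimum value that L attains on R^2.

-130

L(s,t) separates as P(s) + Q(t) + 2, so its minimum is min P + min Q + 2.
P'(s) = 2s - 4 vanishes at s ∈ {2}; Q'(t) = 12t(t + 1)(t + 4) vanishes at t ∈ {-4, -1, 0}.
Local minima of P (where P''>0): P(2)=-4. Local minima of Q: Q(-4)=-128, Q(0)=0.
So the global minimum of L is P(2) + Q(-4) + 2 = -4 − 128 + 2 = -130, attained at (2, -4).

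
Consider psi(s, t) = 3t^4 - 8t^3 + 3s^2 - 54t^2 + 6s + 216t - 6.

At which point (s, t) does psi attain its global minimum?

psi(s,t) separates as P(s) + Q(t) − 6, so its minimum is min P + min Q − 6.
P'(s) = 6s + 6 vanishes at s ∈ {-1}; Q'(t) = 12(t - 3)(t - 2)(t + 3) vanishes at t ∈ {-3, 2, 3}.
Local minima of P (where P''>0): P(-1)=-3. Local minima of Q: Q(-3)=-675, Q(3)=189.
So the global minimum of psi is P(-1) + Q(-3) − 6 = -3 − 675 − 6 = -684, attained at (-1, -3).

(-1, -3)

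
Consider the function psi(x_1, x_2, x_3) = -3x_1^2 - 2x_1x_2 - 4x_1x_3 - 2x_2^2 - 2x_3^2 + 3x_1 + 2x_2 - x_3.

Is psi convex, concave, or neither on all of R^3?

concave

psi is quadratic, so its Hessian is the constant matrix H = [[-6, -2, -4], [-2, -4, 0], [-4, 0, -4]].
Leading principal minors: -6, 20, -16.
Signs alternate −, +, − ⇒ H ≺ 0 ⇒ concave.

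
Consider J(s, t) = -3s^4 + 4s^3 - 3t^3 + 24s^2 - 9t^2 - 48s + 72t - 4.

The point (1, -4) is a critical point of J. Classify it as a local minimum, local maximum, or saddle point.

The mixed partial ∂²J/∂s∂t is 0, so the Hessian at any point is diag(J_ss, J_tt) = diag(12(-3s^2 + 2s + 4), -18(t + 1)).
At (1, -4): H = diag(36, 54).
Both eigenvalues are positive, so H is positive definite: a local minimum.

local minimum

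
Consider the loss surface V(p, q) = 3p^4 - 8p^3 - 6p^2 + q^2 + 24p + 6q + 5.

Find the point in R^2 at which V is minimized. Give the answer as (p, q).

(-1, -3)

V(p,q) separates as A(p) + B(q) + 5, so its minimum is min A + min B + 5.
A'(p) = 12(p - 2)(p - 1)(p + 1) vanishes at p ∈ {-1, 1, 2}; B'(q) = 2q + 6 vanishes at q ∈ {-3}.
Local minima of A (where A''>0): A(-1)=-19, A(2)=8. Local minima of B: B(-3)=-9.
So the global minimum of V is A(-1) + B(-3) + 5 = -19 − 9 + 5 = -23, attained at (-1, -3).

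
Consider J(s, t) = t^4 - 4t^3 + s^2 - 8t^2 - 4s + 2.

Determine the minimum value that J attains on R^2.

J(s,t) separates as P(s) + Q(t) + 2, so its minimum is min P + min Q + 2.
P'(s) = 2s - 4 vanishes at s ∈ {2}; Q'(t) = 4t(t - 4)(t + 1) vanishes at t ∈ {-1, 0, 4}.
Local minima of P (where P''>0): P(2)=-4. Local minima of Q: Q(-1)=-3, Q(4)=-128.
So the global minimum of J is P(2) + Q(4) + 2 = -4 − 128 + 2 = -130, attained at (2, 4).

-130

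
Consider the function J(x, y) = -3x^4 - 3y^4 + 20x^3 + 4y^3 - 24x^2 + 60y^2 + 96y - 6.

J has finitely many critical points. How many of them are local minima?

J separates as a function of x plus a function of y, so ∇J=0 decouples.
∂J/∂x = -12x(x - 4)(x - 1) = 0 at x ∈ {0, 1, 4}; ∂J/∂y = -12(y - 4)(y + 1)(y + 2) = 0 at y ∈ {-2, -1, 4}.
The Hessian is diagonal: diag(J_xx, J_yy). Second derivatives: J_xx(0)=-48, J_xx(1)=36, J_xx(4)=-144; J_yy(-2)=-72, J_yy(-1)=60, J_yy(4)=-360.
Local minima occur where both diagonal entries positive: (1, -1). Count: 1.

1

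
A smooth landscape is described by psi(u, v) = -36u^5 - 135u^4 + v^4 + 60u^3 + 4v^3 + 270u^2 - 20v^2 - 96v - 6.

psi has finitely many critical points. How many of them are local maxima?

2

psi separates as a function of u plus a function of v, so ∇psi=0 decouples.
∂psi/∂u = -180u(u - 1)(u + 1)(u + 3) = 0 at u ∈ {-3, -1, 0, 1}; ∂psi/∂v = 4(v - 3)(v + 2)(v + 4) = 0 at v ∈ {-4, -2, 3}.
The Hessian is diagonal: diag(psi_uu, psi_vv). Second derivatives: psi_uu(-3)=4320, psi_uu(-1)=-720, psi_uu(0)=540, psi_uu(1)=-1440; psi_vv(-4)=56, psi_vv(-2)=-40, psi_vv(3)=140.
Local maxima occur where both diagonal entries negative: (-1, -2), (1, -2). Count: 2.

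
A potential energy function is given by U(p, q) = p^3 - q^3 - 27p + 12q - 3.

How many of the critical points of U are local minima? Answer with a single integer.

U separates as a function of p plus a function of q, so ∇U=0 decouples.
∂U/∂p = 3(p - 3)(p + 3) = 0 at p ∈ {-3, 3}; ∂U/∂q = -3(q - 2)(q + 2) = 0 at q ∈ {-2, 2}.
The Hessian is diagonal: diag(U_pp, U_qq). Second derivatives: U_pp(-3)=-18, U_pp(3)=18; U_qq(-2)=12, U_qq(2)=-12.
Local minima occur where both diagonal entries positive: (3, -2). Count: 1.

1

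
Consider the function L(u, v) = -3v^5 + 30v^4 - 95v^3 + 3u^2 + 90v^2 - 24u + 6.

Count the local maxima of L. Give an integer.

0

L separates as a function of u plus a function of v, so ∇L=0 decouples.
∂L/∂u = 6(u - 4) = 0 at u ∈ {4}; ∂L/∂v = -15v(v - 4)(v - 3)(v - 1) = 0 at v ∈ {0, 1, 3, 4}.
The Hessian is diagonal: diag(L_uu, L_vv). Second derivatives: L_uu(4)=6; L_vv(0)=180, L_vv(1)=-90, L_vv(3)=90, L_vv(4)=-180.
Local maxima occur where both diagonal entries negative: none. Count: 0.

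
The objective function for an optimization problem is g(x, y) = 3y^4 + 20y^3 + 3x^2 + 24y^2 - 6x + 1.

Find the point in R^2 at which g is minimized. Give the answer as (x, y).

(1, -4)

g(x,y) separates as P(x) + Q(y) + 1, so its minimum is min P + min Q + 1.
P'(x) = 6x - 6 vanishes at x ∈ {1}; Q'(y) = 12y(y + 1)(y + 4) vanishes at y ∈ {-4, -1, 0}.
Local minima of P (where P''>0): P(1)=-3. Local minima of Q: Q(-4)=-128, Q(0)=0.
So the global minimum of g is P(1) + Q(-4) + 1 = -3 − 128 + 1 = -130, attained at (1, -4).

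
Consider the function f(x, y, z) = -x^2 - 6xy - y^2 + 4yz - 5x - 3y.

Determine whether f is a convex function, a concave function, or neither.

f is quadratic, so its Hessian is the constant matrix H = [[-2, -6, 0], [-6, -2, 4], [0, 4, 0]].
Leading principal minors: -2, -32, 32.
Neither pattern holds ⇒ H is indefinite ⇒ neither convex nor concave.

neither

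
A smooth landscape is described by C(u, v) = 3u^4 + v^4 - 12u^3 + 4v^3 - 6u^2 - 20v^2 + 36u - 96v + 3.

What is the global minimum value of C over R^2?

-303

C(u,v) separates as P(u) + Q(v) + 3, so its minimum is min P + min Q + 3.
P'(u) = 12(u - 3)(u - 1)(u + 1) vanishes at u ∈ {-1, 1, 3}; Q'(v) = 4(v - 3)(v + 2)(v + 4) vanishes at v ∈ {-4, -2, 3}.
Local minima of P (where P''>0): P(-1)=-27, P(3)=-27. Local minima of Q: Q(-4)=64, Q(3)=-279.
So the global minimum of C is P(-1) + Q(3) + 3 = -27 − 279 + 3 = -303, attained at (-1, 3).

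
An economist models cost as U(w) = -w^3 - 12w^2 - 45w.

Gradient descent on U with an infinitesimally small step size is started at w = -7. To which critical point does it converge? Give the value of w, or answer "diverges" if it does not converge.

-5

U'(w) = -3(w + 3)(w + 5), so U'(-7) = -24.
Gradient descent moves in the -U' direction, i.e. w is increasing.
The nearest critical point in that direction is w = -5, where U'' = 6 > 0 (a local minimum). The iterate converges there.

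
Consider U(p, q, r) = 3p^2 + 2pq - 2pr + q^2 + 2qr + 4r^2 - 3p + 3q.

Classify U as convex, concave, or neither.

U is quadratic, so its Hessian is the constant matrix H = [[6, 2, -2], [2, 2, 2], [-2, 2, 8]].
Leading principal minors: 6, 8, 16.
All positive ⇒ H ≻ 0 ⇒ convex.

convex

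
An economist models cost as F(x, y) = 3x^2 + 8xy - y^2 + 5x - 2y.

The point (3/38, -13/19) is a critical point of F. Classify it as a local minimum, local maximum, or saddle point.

saddle point

The Hessian of F is constant: H = [[6, 8], [8, -2]].
det(H) = 6·(-2) − 8² = -76.
Since det(H) < 0, H is indefinite and the critical point is a saddle point.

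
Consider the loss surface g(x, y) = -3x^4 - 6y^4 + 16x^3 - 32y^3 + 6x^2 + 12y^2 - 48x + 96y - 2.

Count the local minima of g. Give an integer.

1

g separates as a function of x plus a function of y, so ∇g=0 decouples.
∂g/∂x = -12(x - 4)(x - 1)(x + 1) = 0 at x ∈ {-1, 1, 4}; ∂g/∂y = -24(y - 1)(y + 1)(y + 4) = 0 at y ∈ {-4, -1, 1}.
The Hessian is diagonal: diag(g_xx, g_yy). Second derivatives: g_xx(-1)=-120, g_xx(1)=72, g_xx(4)=-180; g_yy(-4)=-360, g_yy(-1)=144, g_yy(1)=-240.
Local minima occur where both diagonal entries positive: (1, -1). Count: 1.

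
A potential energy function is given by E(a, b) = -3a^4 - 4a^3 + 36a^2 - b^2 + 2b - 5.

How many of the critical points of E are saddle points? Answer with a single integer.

1

E separates as a function of a plus a function of b, so ∇E=0 decouples.
∂E/∂a = -12a(a - 2)(a + 3) = 0 at a ∈ {-3, 0, 2}; ∂E/∂b = -2(b - 1) = 0 at b ∈ {1}.
The Hessian is diagonal: diag(E_aa, E_bb). Second derivatives: E_aa(-3)=-180, E_aa(0)=72, E_aa(2)=-120; E_bb(1)=-2.
Saddle points occur where the two diagonal entries have opposite signs: (0, 1). Count: 1.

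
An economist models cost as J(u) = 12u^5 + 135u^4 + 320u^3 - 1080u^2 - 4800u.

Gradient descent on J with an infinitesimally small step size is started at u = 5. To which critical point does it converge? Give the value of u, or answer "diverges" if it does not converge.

2

J'(u) = 60(u - 2)(u + 2)(u + 4)(u + 5), so J'(5) = 113400.
Gradient descent moves in the -J' direction, i.e. u is decreasing.
The nearest critical point in that direction is u = 2, where J'' = 10080 > 0 (a local minimum). The iterate converges there.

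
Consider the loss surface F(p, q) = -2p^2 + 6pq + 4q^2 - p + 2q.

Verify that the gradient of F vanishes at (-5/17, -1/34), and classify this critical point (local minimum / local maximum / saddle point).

∇F = (-4p + 6q - 1, 6p + 8q + 2); substituting (-5/17, -1/34) gives ∇F = (0, 0), so (-5/17, -1/34) is indeed a critical point.
The Hessian of F is constant: H = [[-4, 6], [6, 8]].
det(H) = (-4)·8 − 6² = -68.
Since det(H) < 0, H is indefinite and the critical point is a saddle point.

saddle point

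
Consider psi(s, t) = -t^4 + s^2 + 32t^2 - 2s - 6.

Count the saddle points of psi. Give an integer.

psi separates as a function of s plus a function of t, so ∇psi=0 decouples.
∂psi/∂s = 2(s - 1) = 0 at s ∈ {1}; ∂psi/∂t = -4t(t - 4)(t + 4) = 0 at t ∈ {-4, 0, 4}.
The Hessian is diagonal: diag(psi_ss, psi_tt). Second derivatives: psi_ss(1)=2; psi_tt(-4)=-128, psi_tt(0)=64, psi_tt(4)=-128.
Saddle points occur where the two diagonal entries have opposite signs: (1, -4), (1, 4). Count: 2.

2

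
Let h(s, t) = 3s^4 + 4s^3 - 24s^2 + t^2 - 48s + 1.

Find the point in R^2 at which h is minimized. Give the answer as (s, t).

h(s,t) separates as P(s) + Q(t) + 1, so its minimum is min P + min Q + 1.
P'(s) = 12(s - 2)(s + 1)(s + 2) vanishes at s ∈ {-2, -1, 2}; Q'(t) = 2t vanishes at t ∈ {0}.
Local minima of P (where P''>0): P(-2)=16, P(2)=-112. Local minima of Q: Q(0)=0.
So the global minimum of h is P(2) + Q(0) + 1 = -112 + 0 + 1 = -111, attained at (2, 0).

(2, 0)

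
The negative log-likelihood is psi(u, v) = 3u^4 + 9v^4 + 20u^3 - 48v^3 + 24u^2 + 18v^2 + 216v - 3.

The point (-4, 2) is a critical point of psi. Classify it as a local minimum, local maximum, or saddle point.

saddle point

The mixed partial ∂²psi/∂u∂v is 0, so the Hessian at any point is diag(psi_uu, psi_vv) = diag(12(3u^2 + 10u + 4), 36(3v^2 - 8v + 1)).
At (-4, 2): H = diag(144, -108).
The eigenvalues have opposite signs, so H is indefinite: a saddle point.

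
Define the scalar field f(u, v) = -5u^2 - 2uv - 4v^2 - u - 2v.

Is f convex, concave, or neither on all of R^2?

concave

f is quadratic, so its Hessian is the constant matrix H = [[-10, -2], [-2, -8]].
det(H) = 76, tr(H) = -18.
det(H) > 0 and tr(H) < 0, so H is negative definite everywhere: concave.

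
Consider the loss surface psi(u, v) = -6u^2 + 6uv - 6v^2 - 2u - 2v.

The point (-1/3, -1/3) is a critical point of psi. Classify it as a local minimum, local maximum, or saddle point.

local maximum

The Hessian of psi is constant: H = [[-12, 6], [6, -12]].
det(H) = (-12)·(-12) − 6² = 108.
det(H) > 0 and tr(H) = -24 < 0, so H is negative definite and the point is a local maximum.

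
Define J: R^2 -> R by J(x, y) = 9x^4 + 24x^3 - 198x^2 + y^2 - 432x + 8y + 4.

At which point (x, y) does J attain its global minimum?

(3, -4)

J(x,y) separates as P(x) + Q(y) + 4, so its minimum is min P + min Q + 4.
P'(x) = 36(x - 3)(x + 1)(x + 4) vanishes at x ∈ {-4, -1, 3}; Q'(y) = 2y + 8 vanishes at y ∈ {-4}.
Local minima of P (where P''>0): P(-4)=-672, P(3)=-1701. Local minima of Q: Q(-4)=-16.
So the global minimum of J is P(3) + Q(-4) + 4 = -1701 − 16 + 4 = -1713, attained at (3, -4).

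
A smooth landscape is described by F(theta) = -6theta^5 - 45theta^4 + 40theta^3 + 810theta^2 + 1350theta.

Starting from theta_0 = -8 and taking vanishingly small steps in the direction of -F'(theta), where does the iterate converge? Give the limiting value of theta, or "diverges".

-5

F'(theta) = -30(theta - 3)(theta + 1)(theta + 3)(theta + 5), so F'(-8) = -34650.
Gradient descent moves in the -F' direction, i.e. theta is increasing.
The nearest critical point in that direction is theta = -5, where F'' = 1920 > 0 (a local minimum). The iterate converges there.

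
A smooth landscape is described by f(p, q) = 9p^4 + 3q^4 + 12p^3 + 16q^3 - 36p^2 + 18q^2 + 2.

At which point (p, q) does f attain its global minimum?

(-2, -3)

f(p,q) separates as A(p) + B(q) + 2, so its minimum is min A + min B + 2.
A'(p) = 36p(p - 1)(p + 2) vanishes at p ∈ {-2, 0, 1}; B'(q) = 12q(q + 1)(q + 3) vanishes at q ∈ {-3, -1, 0}.
Local minima of A (where A''>0): A(-2)=-96, A(1)=-15. Local minima of B: B(-3)=-27, B(0)=0.
So the global minimum of f is A(-2) + B(-3) + 2 = -96 − 27 + 2 = -121, attained at (-2, -3).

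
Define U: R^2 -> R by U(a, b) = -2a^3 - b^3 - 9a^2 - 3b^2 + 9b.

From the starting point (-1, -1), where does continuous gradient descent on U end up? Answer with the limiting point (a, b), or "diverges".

(-3, -3)

U is separable, so gradient descent decouples: a follows -∂U/∂a, b follows -∂U/∂b.
∂U/∂a = -6a(a + 3); at a=-1 this is 12, so a decreases.
∂U/∂b = -3(b - 1)(b + 3); at b=-1 this is 12, so b decreases.
a converges to its nearest critical value -3 (a local min of the a-part); b converges to -3. The iterate converges to (-3, -3).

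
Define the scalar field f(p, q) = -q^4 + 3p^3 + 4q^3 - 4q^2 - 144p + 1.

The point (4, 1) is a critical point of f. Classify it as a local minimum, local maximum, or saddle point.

local minimum

The mixed partial ∂²f/∂p∂q is 0, so the Hessian at any point is diag(f_pp, f_qq) = diag(18p, 4(-3q^2 + 6q - 2)).
At (4, 1): H = diag(72, 4).
Both eigenvalues are positive, so H is positive definite: a local minimum.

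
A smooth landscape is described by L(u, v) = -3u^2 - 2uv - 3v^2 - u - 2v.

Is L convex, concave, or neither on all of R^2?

concave

L is quadratic, so its Hessian is the constant matrix H = [[-6, -2], [-2, -6]].
det(H) = 32, tr(H) = -12.
det(H) > 0 and tr(H) < 0, so H is negative definite everywhere: concave.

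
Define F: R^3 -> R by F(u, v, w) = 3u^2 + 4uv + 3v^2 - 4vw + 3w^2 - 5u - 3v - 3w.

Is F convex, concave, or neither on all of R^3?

F is quadratic, so its Hessian is the constant matrix H = [[6, 4, 0], [4, 6, -4], [0, -4, 6]].
Leading principal minors: 6, 20, 24.
All positive ⇒ H ≻ 0 ⇒ convex.

convex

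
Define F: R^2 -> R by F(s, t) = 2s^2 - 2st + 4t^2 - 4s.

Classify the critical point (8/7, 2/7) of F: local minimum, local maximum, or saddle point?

The Hessian of F is constant: H = [[4, -2], [-2, 8]].
det(H) = 4·8 − (-2)² = 28.
det(H) > 0 and tr(H) = 12 > 0, so H is positive definite and the point is a local minimum.

local minimum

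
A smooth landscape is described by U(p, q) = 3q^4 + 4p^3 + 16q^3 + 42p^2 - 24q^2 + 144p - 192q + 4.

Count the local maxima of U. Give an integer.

1

U separates as a function of p plus a function of q, so ∇U=0 decouples.
∂U/∂p = 12(p + 3)(p + 4) = 0 at p ∈ {-4, -3}; ∂U/∂q = 12(q - 2)(q + 2)(q + 4) = 0 at q ∈ {-4, -2, 2}.
The Hessian is diagonal: diag(U_pp, U_qq). Second derivatives: U_pp(-4)=-12, U_pp(-3)=12; U_qq(-4)=144, U_qq(-2)=-96, U_qq(2)=288.
Local maxima occur where both diagonal entries negative: (-4, -2). Count: 1.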